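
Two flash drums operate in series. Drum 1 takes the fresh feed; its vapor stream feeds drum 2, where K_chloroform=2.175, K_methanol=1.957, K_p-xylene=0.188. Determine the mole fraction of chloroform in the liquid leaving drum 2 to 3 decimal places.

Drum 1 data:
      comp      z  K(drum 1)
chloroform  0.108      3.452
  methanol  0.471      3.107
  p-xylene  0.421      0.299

Drum 1:
Let ψ₁ = V/F and solve Σ zᵢ(Kᵢ−1)/(1+ψ₁(Kᵢ−1)) = 0.
Check two-phase: ΣzᵢKᵢ = 1.962 > 1 and Σzᵢ/Kᵢ = 1.591 > 1, so g(0) = 0.962 > 0 and g(1) = -0.591 < 0.
Newton iteration, ψ₁⁰ = 0.53:
  ψ₁ = 0.530: g = 0.1144, g' = -1.113 → ψ₁ = 0.633
  ψ₁ = 0.633: g = -0.0013, g' = -1.152 → ψ₁ = 0.632
Converged at ψ₁ = 0.632.
Drum-1 compositions:
  chloroform: x = 0.042, y = 0.146
  methanol: x = 0.202, y = 0.628
  p-xylene: x = 0.756, y = 0.226
Drum-2 feed = drum-1 vapor: z₂ = (0.1463, 0.6278, 0.2259).
Drum 2:
Let ψ₂ = V/F and solve Σ zᵢ(Kᵢ−1)/(1+ψ₂(Kᵢ−1)) = 0.
g(0) = ΣzᵢKᵢ − 1 = 0.589 and g(1) = 1 − Σzᵢ/Kᵢ = -0.590, so a root lies in (0, 1).
Iterate (Newton) starting at ψ₂ = 0.45:
  ψ₂ = 0.450: g = 0.2433, g' = -0.737 → ψ₂ = 0.780
  ψ₂ = 0.780: g = -0.0667, g' = -1.352 → ψ₂ = 0.731
  ψ₂ = 0.731: g = -0.0050, g' = -1.158 → ψ₂ = 0.726
Converged at ψ₂ = 0.726.
  chloroform: x = 0.079, y = 0.172
  methanol: x = 0.370, y = 0.725
  p-xylene: x = 0.551, y = 0.104

x_chloroform (drum 2) = 0.079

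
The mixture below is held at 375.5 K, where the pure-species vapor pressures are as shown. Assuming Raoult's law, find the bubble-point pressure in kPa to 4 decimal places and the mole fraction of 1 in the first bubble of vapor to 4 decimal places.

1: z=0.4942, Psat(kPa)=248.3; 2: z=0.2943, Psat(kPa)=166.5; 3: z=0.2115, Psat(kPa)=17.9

At the bubble point ψ → 0, so ΣzᵢKᵢ = 1 with Kᵢ = Pᵢˢᵃᵗ/P ⇒ P = ΣzᵢPᵢˢᵃᵗ.
P = 0.4942·248.3 + 0.2943·166.5 + 0.2115·17.9 = 175.4967 kPa
yᵢ = zᵢPᵢˢᵃᵗ/P ⇒ y_1 = 0.4942·248.3/175.4967 = 0.6992

Pbub = 175.4967 kPa, y_1 = 0.6992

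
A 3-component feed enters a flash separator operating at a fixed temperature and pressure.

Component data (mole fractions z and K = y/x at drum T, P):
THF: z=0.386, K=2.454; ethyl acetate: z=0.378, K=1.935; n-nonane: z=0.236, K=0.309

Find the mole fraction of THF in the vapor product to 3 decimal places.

Material balance + equilibrium reduce to Σ zᵢ(Kᵢ−1)/(1+V/F(Kᵢ−1)) = 0.
g(0) = ΣzᵢKᵢ − 1 = 0.752 and g(1) = 1 − Σzᵢ/Kᵢ = -0.116, so a root lies in (0, 1).
Newton iteration, V/F⁰ = 0.5:
  V/F = 0.500: g = 0.3167, g' = -0.690 → V/F = 0.959
  V/F = 0.959: g = -0.0625, g' = -1.224 → V/F = 0.908
  V/F = 0.908: g = -0.0044, g' = -1.059 → V/F = 0.904
Converged at V/F = 0.904.
Compositions from xᵢ = zᵢ/(1+V/F(Kᵢ−1)), yᵢ = Kᵢxᵢ:
  THF: x = 0.167, y = 0.409
  ethyl acetate: x = 0.205, y = 0.396
  n-nonane: x = 0.628, y = 0.194

y_THF = 0.409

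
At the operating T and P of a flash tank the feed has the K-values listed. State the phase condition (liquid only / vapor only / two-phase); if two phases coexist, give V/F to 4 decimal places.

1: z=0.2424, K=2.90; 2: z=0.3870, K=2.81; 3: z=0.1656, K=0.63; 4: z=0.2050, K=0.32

ΣzᵢKᵢ = 1.9604; Σzᵢ/Kᵢ = 1.1248.
Both exceed 1, so a two-phase solution exists.
Rachford–Rice: g(ψ) = Σ zᵢ(Kᵢ−1)/(1+ψ(Kᵢ−1)) = 0.
Newton iteration, ψ⁰ = 0.32:
  ψ = 0.3200: g = 0.48231, g' = -1.0308 → ψ = 0.7879
  ψ = 0.7879: g = 0.08642, g' = -0.8408 → ψ = 0.8907
  ψ = 0.8907: g = -0.00565, g' = -0.9665 → ψ = 0.8848
Converged at ψ = 0.8848.

two-phase, V/F = 0.8848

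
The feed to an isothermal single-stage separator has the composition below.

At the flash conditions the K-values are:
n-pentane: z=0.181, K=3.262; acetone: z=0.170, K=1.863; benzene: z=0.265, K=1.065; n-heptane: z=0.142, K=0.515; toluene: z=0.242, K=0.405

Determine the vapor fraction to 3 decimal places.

Material balance + equilibrium reduce to Σ zᵢ(Kᵢ−1)/(1+ψ(Kᵢ−1)) = 0.
Feasibility: ΣzᵢKᵢ = 1.360, Σzᵢ/Kᵢ = 1.269 — both > 1, two phases present.
Iterate (Newton) starting at ψ = 0.42:
  ψ = 0.420: g = 0.0560, g' = -0.518 → ψ = 0.528
  ψ = 0.528: g = 0.0015, g' = -0.496 → ψ = 0.531
Converged at ψ = 0.531.

ψ = 0.531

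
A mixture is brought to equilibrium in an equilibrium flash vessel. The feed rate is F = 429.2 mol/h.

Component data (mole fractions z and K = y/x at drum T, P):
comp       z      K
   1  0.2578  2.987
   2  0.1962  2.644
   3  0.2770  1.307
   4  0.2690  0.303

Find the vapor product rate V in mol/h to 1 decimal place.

Newton–Raphson from ψ = 0.45:
  ψ = 0.4500: g = 0.25738, g' = -0.7564 → ψ = 0.7902
  ψ = 0.7902: g = -0.00936, g' = -0.9189 → ψ = 0.7801
  ψ = 0.7801: g = -0.00008, g' = -0.9030 → ψ = 0.7800
Converged at ψ = 0.7800.
Then V = ψ·F = 0.7800·429.2 = 334.8 mol/h and L = F − V = 94.4 mol/h.

V = 334.8 mol/h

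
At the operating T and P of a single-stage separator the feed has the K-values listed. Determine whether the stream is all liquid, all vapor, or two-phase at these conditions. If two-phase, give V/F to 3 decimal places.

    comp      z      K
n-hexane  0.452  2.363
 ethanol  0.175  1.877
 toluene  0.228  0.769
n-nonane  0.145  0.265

two-phase, V/F = 0.879

ΣzᵢKᵢ = 1.610; Σzᵢ/Kᵢ = 1.128.
Both exceed 1, so a two-phase solution exists.
Let ψ = V/F and solve Σ zᵢ(Kᵢ−1)/(1+ψ(Kᵢ−1)) = 0.
Newton–Raphson from ψ = 0.57:
  ψ = 0.570: g = 0.2050, g' = -0.574 → ψ = 0.927
  ψ = 0.927: g = -0.0448, g' = -0.996 → ψ = 0.882
  ψ = 0.882: g = -0.0030, g' = -0.869 → ψ = 0.879
Converged at ψ = 0.879.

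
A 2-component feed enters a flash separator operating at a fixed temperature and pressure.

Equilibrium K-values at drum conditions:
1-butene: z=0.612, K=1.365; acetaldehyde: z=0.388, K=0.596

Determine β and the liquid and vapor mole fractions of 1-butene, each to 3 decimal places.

Newton iteration, β⁰ = 0.61:
  β = 0.610: g = -0.0253, g' = -0.166 → β = 0.458
  β = 0.458: g = -0.0009, g' = -0.155 → β = 0.452
Converged at β = 0.452.
Compositions from xᵢ = zᵢ/(1+β(Kᵢ−1)), yᵢ = Kᵢxᵢ:
  1-butene: x = 0.525, y = 0.717
  acetaldehyde: x = 0.475, y = 0.283

β = 0.452, x_1-butene = 0.525, y_1-butene = 0.717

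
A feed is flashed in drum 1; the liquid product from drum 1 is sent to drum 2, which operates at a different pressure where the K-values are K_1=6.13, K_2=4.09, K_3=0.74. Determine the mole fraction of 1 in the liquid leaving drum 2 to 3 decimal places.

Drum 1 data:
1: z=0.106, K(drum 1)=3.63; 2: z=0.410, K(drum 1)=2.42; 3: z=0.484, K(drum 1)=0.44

Drum 1:
Newton iteration, ψ₁⁰ = 0.5:
  ψ₁ = 0.500: g = 0.0844, g' = -0.712 → ψ₁ = 0.619
  ψ₁ = 0.619: g = 0.0014, g' = -0.696 → ψ₁ = 0.621
Converged at ψ₁ = 0.621.
Drum-1 compositions:
  1: x = 0.040, y = 0.146
  2: x = 0.218, y = 0.527
  3: x = 0.742, y = 0.326
Drum-2 feed = drum-1 liquid: z₂ = (0.0403, 0.2179, 0.7418).
Drum 2:
Let ψ₂ = V/F and solve Σ zᵢ(Kᵢ−1)/(1+ψ₂(Kᵢ−1)) = 0.
g(0) = ΣzᵢKᵢ − 1 = 0.687 and g(1) = 1 − Σzᵢ/Kᵢ = -0.062, so a root lies in (0, 1).
Newton iteration, ψ₂⁰ = 0.5:
  ψ₂ = 0.500: g = 0.1009, g' = -0.471 → ψ₂ = 0.714
  ψ₂ = 0.714: g = 0.0174, g' = -0.327 → ψ₂ = 0.768
  ψ₂ = 0.768: g = 0.0006, g' = -0.305 → ψ₂ = 0.770
Converged at ψ₂ = 0.770.
  1: x = 0.008, y = 0.050
  2: x = 0.065, y = 0.264
  3: x = 0.927, y = 0.686

x_1 (drum 2) = 0.008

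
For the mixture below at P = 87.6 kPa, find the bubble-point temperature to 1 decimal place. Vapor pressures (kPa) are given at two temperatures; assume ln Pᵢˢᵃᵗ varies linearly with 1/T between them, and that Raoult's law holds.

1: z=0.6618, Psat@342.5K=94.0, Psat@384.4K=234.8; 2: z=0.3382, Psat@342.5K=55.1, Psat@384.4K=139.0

Bubble-point temperature: ΣzᵢPᵢˢᵃᵗ(T) = P. Interpolate ln Pᵢˢᵃᵗ = aᵢ + bᵢ/T.
  T = 342.5 K: ΣzᵢPᵢˢᵃᵗ = 80.84 kPa
  T = 384.4 K: ΣzᵢPᵢˢᵃᵗ = 202.40 kPa
  T = 363.4 K: ΣzᵢPᵢˢᵃᵗ = 131.20 kPa
  T = 352.9 K: ΣzᵢPᵢˢᵃᵗ = 103.61 kPa
  T = 347.7 K: ΣzᵢPᵢˢᵃᵗ = 91.69 kPa
  T = 345.1 K: ΣzᵢPᵢˢᵃᵗ = 86.14 kPa
Interpolating between 345.1 K and 347.7 K gives T ≈ 345.8 K.

T = 345.8 K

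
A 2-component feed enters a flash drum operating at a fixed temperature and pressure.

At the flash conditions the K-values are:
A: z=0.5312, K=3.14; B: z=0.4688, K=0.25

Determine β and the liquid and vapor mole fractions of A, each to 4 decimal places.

Material balance + equilibrium reduce to Σ zᵢ(Kᵢ−1)/(1+β(Kᵢ−1)) = 0.
Check two-phase: ΣzᵢKᵢ = 1.7852 > 1 and Σzᵢ/Kᵢ = 2.0444 > 1, so g(0) = 0.7852 > 0 and g(1) = -1.0444 < 0.
Newton–Raphson from β = 0.4:
  β = 0.4000: g = 0.11020, g' = -1.2444 → β = 0.4886
  β = 0.4886: g = 0.00080, g' = -1.2383 → β = 0.4892
Converged at β = 0.4892.
Compositions from xᵢ = zᵢ/(1+β(Kᵢ−1)), yᵢ = Kᵢxᵢ:
  A: x = 0.2595, y = 0.8149
  B: x = 0.7405, y = 0.1851

β = 0.4892, x_A = 0.2595, y_A = 0.8149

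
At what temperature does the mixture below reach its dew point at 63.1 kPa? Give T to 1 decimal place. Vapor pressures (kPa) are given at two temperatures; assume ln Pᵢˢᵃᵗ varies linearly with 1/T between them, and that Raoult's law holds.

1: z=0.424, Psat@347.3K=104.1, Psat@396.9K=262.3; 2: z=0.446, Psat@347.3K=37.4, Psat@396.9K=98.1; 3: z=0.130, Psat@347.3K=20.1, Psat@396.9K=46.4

Dew-point temperature: Σzᵢ·P/Pᵢˢᵃᵗ(T) = 1. Interpolate ln Pᵢˢᵃᵗ = aᵢ + bᵢ/T.
  T = 347.3 K: ΣzᵢP/Pᵢˢᵃᵗ = 1.4176
  T = 396.9 K: ΣzᵢP/Pᵢˢᵃᵗ = 0.5657
  T = 372.1 K: ΣzᵢP/Pᵢˢᵃᵗ = 0.8681
  T = 359.7 K: ΣzᵢP/Pᵢˢᵃᵗ = 1.0999
  T = 365.9 K: ΣzᵢP/Pᵢˢᵃᵗ = 0.9752
  T = 362.8 K: ΣzᵢP/Pᵢˢᵃᵗ = 1.0351
  T = 364.4 K: ΣzᵢP/Pᵢˢᵃᵗ = 1.0036
Interpolating between 364.4 K and 365.9 K gives T ≈ 364.6 K.

T = 364.6 K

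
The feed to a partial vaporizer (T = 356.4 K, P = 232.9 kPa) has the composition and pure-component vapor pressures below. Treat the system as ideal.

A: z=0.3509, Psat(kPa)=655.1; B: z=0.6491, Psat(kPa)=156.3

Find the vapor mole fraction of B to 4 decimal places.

Raoult's law: Kᵢ = Pᵢˢᵃᵗ/P = Pᵢˢᵃᵗ/232.9.
  K_A = 655.1/232.9 = 2.812795, K_B = 156.3/232.9 = 0.671103
Binary case is linear: z₁(K₁−1)(1+ψ(K₂−1)) + z₂(K₂−1)(1+ψ(K₁−1)) = 0
⇒ ψ = [z₁(K₁−1)+z₂(K₂−1)] / [−(K₁−1)(K₂−1)] = 0.42262/0.59622 = 0.7088
Compositions from xᵢ = zᵢ/(1+ψ(Kᵢ−1)), yᵢ = Kᵢxᵢ:
  A: x = 0.1536, y = 0.4320
  B: x = 0.8464, y = 0.5680

y_B = 0.5680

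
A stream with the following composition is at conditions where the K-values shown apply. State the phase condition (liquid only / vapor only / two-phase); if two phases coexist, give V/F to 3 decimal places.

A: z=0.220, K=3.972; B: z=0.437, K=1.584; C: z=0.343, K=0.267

ΣzᵢKᵢ = 1.658; Σzᵢ/Kᵢ = 1.616.
Both exceed 1, so a two-phase solution exists.
Newton–Raphson from ψ = 0.5:
  ψ = 0.500: g = 0.0637, g' = -0.863 → ψ = 0.574
  ψ = 0.574: g = -0.0011, g' = -0.898 → ψ = 0.573
Converged at ψ = 0.573.

two-phase, V/F = 0.573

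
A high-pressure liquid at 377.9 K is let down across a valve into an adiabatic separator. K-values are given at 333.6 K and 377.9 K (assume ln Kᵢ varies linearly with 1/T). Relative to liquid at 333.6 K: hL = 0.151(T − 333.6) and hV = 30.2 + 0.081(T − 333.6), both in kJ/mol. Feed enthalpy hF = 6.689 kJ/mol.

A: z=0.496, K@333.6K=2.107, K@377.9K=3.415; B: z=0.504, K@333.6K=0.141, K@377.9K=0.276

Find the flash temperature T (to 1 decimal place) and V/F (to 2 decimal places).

T = 339.9 K, V/F = 0.19

Adiabatic flash: solve Rachford–Rice at each trial T, then check hF = ψ·hV(T) + (1−ψ)·hL(T).
  T = 333.6 K: K = (2.107, 0.141), RR gives ψ = 0.122, H_out = 3.688 kJ/mol
  T = 377.9 K: K = (3.415, 0.276), RR gives ψ = 0.476, H_out = 19.599 kJ/mol
  T = 355.8 K: K = (2.725, 0.202), RR gives ψ = 0.329, H_out = 12.776 kJ/mol
  T = 344.7 K: K = (2.406, 0.170), RR gives ψ = 0.239, H_out = 8.702 kJ/mol
  T = 339.1 K: K = (2.253, 0.155), RR gives ψ = 0.184, H_out = 6.329 kJ/mol
  T = 341.9 K: K = (2.329, 0.162), RR gives ψ = 0.213, H_out = 7.549 kJ/mol
  T = 340.5 K: K = (2.290, 0.158), RR gives ψ = 0.199, H_out = 6.948 kJ/mol
Linear interpolation between T = 339.1 (H_out = 6.329) and T = 340.5 (H_out = 6.948) on hF = 6.689 gives T ≈ 339.9 K, at which ψ = 0.19.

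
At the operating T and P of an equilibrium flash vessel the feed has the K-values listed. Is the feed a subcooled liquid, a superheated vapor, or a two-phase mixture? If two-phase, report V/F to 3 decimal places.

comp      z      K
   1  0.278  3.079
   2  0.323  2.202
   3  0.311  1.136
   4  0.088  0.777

superheated vapor

ΣzᵢKᵢ = 1.989; Σzᵢ/Kᵢ = 0.624.
Since Σzᵢ/Kᵢ < 1 the mixture is above its dew point — single vapor phase.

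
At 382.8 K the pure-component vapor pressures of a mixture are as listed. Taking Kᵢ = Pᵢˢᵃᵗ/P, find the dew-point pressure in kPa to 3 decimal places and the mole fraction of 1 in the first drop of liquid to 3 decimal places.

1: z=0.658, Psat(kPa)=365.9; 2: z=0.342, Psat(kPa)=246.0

At the dew point ψ → 1, so Σzᵢ/Kᵢ = 1 with Kᵢ = Pᵢˢᵃᵗ/P ⇒ 1/P = Σzᵢ/Pᵢˢᵃᵗ.
1/P = 0.658/365.9 + 0.342/246.0 = 0.003189 ⇒ P = 313.622 kPa
xᵢ = zᵢP/Pᵢˢᵃᵗ ⇒ x_1 = 0.658·313.622/365.9 = 0.564

Pdew = 313.622 kPa, x_1 = 0.564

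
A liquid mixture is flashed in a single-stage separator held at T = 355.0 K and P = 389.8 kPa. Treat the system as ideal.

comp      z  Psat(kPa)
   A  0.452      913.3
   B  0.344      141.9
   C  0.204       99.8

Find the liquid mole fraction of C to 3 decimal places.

x_C = 0.253

Raoult's law: Kᵢ = Pᵢˢᵃᵗ/P = Pᵢˢᵃᵗ/389.8.
  K_A = 913.3/389.8 = 2.34300, K_B = 141.9/389.8 = 0.36403, K_C = 99.8/389.8 = 0.25603
Let ψ = V/F and solve Σ zᵢ(Kᵢ−1)/(1+ψ(Kᵢ−1)) = 0.
g(0) = ΣzᵢKᵢ − 1 = 0.236 and g(1) = 1 − Σzᵢ/Kᵢ = -0.935, so a root lies in (0, 1).
Iterate (Newton) starting at ψ = 0.66:
  ψ = 0.660: g = -0.3534, g' = -1.078 → ψ = 0.332
  ψ = 0.332: g = -0.0592, g' = -0.813 → ψ = 0.259
  ψ = 0.259: g = 0.0002, g' = -0.821 → ψ = 0.260
Converged at ψ = 0.260.
Compositions from xᵢ = zᵢ/(1+ψ(Kᵢ−1)), yᵢ = Kᵢxᵢ:
  A: x = 0.335, y = 0.785
  B: x = 0.412, y = 0.150
  C: x = 0.253, y = 0.065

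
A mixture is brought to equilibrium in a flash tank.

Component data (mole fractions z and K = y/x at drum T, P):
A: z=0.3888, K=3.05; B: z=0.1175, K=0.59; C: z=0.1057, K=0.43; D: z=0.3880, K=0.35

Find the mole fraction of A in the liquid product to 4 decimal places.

Iterate (Newton) starting at β = 0.5:
  β = 0.5000: g = -0.12489, g' = -0.8567 → β = 0.3542
  β = 0.3542: g = 0.00226, g' = -0.9060 → β = 0.3567
Converged at β = 0.3567.
Compositions from xᵢ = zᵢ/(1+β(Kᵢ−1)), yᵢ = Kᵢxᵢ:
  A: x = 0.2246, y = 0.6850
  B: x = 0.1376, y = 0.0812
  C: x = 0.1327, y = 0.0571
  D: x = 0.5051, y = 0.1768

x_A = 0.2246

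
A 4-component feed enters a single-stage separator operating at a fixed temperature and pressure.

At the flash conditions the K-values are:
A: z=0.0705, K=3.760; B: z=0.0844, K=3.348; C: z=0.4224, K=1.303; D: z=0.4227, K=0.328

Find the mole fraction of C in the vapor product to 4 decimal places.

Material balance + equilibrium reduce to Σ zᵢ(Kᵢ−1)/(1+β(Kᵢ−1)) = 0.
g(0) = ΣzᵢKᵢ − 1 = 0.2367 and g(1) = 1 − Σzᵢ/Kᵢ = -0.6569, so a root lies in (0, 1).
Newton–Raphson from β = 0.48:
  β = 0.4800: g = -0.13070, g' = -0.6477 → β = 0.2782
  β = 0.2782: g = -0.00140, g' = -0.6638 → β = 0.2761
Converged at β = 0.2761.
Compositions from xᵢ = zᵢ/(1+β(Kᵢ−1)), yᵢ = Kᵢxᵢ:
  A: x = 0.0400, y = 0.1504
  B: x = 0.0512, y = 0.1714
  C: x = 0.3898, y = 0.5079
  D: x = 0.5190, y = 0.1702

y_C = 0.5079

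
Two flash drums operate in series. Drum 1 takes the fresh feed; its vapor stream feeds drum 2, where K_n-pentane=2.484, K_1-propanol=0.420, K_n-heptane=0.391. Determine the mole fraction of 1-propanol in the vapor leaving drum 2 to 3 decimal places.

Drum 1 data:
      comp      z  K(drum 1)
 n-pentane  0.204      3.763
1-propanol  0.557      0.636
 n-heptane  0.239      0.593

Drum 1:
Newton iteration, ψ₁⁰ = 0.5:
  ψ₁ = 0.500: g = -0.1333, g' = -0.447 → ψ₁ = 0.202
  ψ₁ = 0.202: g = 0.0369, g' = -0.775 → ψ₁ = 0.250
  ψ₁ = 0.250: g = 0.0023, g' = -0.684 → ψ₁ = 0.253
Converged at ψ₁ = 0.253.
Drum-1 compositions:
  n-pentane: x = 0.120, y = 0.452
  1-propanol: x = 0.613, y = 0.390
  n-heptane: x = 0.266, y = 0.158
Drum-2 feed = drum-1 vapor: z₂ = (0.4518, 0.3902, 0.1580).
Drum 2:
Newton–Raphson from ψ₂ = 0.5:
  ψ₂ = 0.500: g = -0.0722, g' = -0.709 → ψ₂ = 0.398
Converged at ψ₂ = 0.398.
  n-pentane: x = 0.284, y = 0.705
  1-propanol: x = 0.507, y = 0.213
  n-heptane: x = 0.209, y = 0.082

y_1-propanol (drum 2) = 0.213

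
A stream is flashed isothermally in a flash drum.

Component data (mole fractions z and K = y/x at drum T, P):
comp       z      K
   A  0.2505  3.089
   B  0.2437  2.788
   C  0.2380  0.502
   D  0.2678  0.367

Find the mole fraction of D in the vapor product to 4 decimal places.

Newton–Raphson from ψ = 0.5:
  ψ = 0.5000: g = 0.08018, g' = -0.8131 → ψ = 0.5986
  ψ = 0.5986: g = 0.00119, g' = -0.7956 → ψ = 0.6001
Converged at ψ = 0.6001.
Compositions from xᵢ = zᵢ/(1+ψ(Kᵢ−1)), yᵢ = Kᵢxᵢ:
  A: x = 0.1112, y = 0.3434
  B: x = 0.1176, y = 0.3278
  C: x = 0.3394, y = 0.1704
  D: x = 0.4318, y = 0.1585

y_D = 0.1585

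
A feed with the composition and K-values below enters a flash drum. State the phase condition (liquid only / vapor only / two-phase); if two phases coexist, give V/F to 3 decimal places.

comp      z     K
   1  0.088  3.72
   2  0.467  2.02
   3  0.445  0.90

ΣzᵢKᵢ = 1.671; Σzᵢ/Kᵢ = 0.749.
Since Σzᵢ/Kᵢ < 1 the mixture is above its dew point — single vapor phase.

vapor only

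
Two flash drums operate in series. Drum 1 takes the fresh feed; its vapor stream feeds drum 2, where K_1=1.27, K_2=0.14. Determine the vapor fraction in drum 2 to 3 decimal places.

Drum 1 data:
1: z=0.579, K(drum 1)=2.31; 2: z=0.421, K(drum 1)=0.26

Drum 1:
Let ψ₁ = V/F and solve Σ zᵢ(Kᵢ−1)/(1+ψ₁(Kᵢ−1)) = 0.
g(0) = ΣzᵢKᵢ − 1 = 0.447 and g(1) = 1 − Σzᵢ/Kᵢ = -0.870, so a root lies in (0, 1).
Binary case is linear: z₁(K₁−1)(1+ψ₁(K₂−1)) + z₂(K₂−1)(1+ψ₁(K₁−1)) = 0
⇒ ψ₁ = [z₁(K₁−1)+z₂(K₂−1)] / [−(K₁−1)(K₂−1)] = 0.4470/0.9694 = 0.461
Drum-1 compositions:
  1: x = 0.361, y = 0.834
  2: x = 0.639, y = 0.166
Drum-2 feed = drum-1 vapor: z₂ = (0.8339, 0.1661).
Drum 2:
Binary case is linear: z₁(K₁−1)(1+ψ₂(K₂−1)) + z₂(K₂−1)(1+ψ₂(K₁−1)) = 0
⇒ ψ₂ = [z₁(K₁−1)+z₂(K₂−1)] / [−(K₁−1)(K₂−1)] = 0.0823/0.2322 = 0.354
  1: x = 0.761, y = 0.967
  2: x = 0.239, y = 0.033

V/F (drum 2) = 0.354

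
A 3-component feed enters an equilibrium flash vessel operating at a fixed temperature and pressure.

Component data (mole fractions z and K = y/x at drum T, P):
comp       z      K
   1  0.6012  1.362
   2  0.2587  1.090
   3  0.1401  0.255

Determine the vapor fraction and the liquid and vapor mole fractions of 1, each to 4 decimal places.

ψ = 0.6377, x_1 = 0.4884, y_1 = 0.6653

Newton iteration, ψ⁰ = 0.5:
  ψ = 0.5000: g = 0.04023, g' = -0.2559 → ψ = 0.6572
  ψ = 0.6572: g = -0.00671, g' = -0.3518 → ψ = 0.6381
  ψ = 0.6381: g = -0.00015, g' = -0.3364 → ψ = 0.6377
Converged at ψ = 0.6377.
Compositions from xᵢ = zᵢ/(1+ψ(Kᵢ−1)), yᵢ = Kᵢxᵢ:
  1: x = 0.4884, y = 0.6653
  2: x = 0.2447, y = 0.2667
  3: x = 0.2669, y = 0.0681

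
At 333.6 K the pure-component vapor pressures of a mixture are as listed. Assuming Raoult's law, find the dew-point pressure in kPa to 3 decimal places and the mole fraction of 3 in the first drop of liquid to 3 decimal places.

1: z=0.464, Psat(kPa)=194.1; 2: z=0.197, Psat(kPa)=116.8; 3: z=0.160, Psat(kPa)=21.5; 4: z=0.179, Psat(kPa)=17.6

At the dew point ψ → 1, so Σzᵢ/Kᵢ = 1 with Kᵢ = Pᵢˢᵃᵗ/P ⇒ 1/P = Σzᵢ/Pᵢˢᵃᵗ.
1/P = 0.464/194.1 + 0.197/116.8 + 0.160/21.5 + 0.179/17.6 = 0.021689 ⇒ P = 46.105 kPa
xᵢ = zᵢP/Pᵢˢᵃᵗ ⇒ x_3 = 0.160·46.105/21.5 = 0.343

Pdew = 46.105 kPa, x_3 = 0.343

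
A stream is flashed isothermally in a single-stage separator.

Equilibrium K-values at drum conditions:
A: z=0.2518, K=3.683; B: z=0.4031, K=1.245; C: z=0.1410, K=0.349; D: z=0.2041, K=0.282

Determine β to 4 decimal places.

Rachford–Rice: g(β) = Σ zᵢ(Kᵢ−1)/(1+β(Kᵢ−1)) = 0.
Check two-phase: ΣzᵢKᵢ = 1.5360 > 1 and Σzᵢ/Kᵢ = 1.5199 > 1, so g(0) = 0.5360 > 0 and g(1) = -0.5199 < 0.
Newton iteration, β⁰ = 0.61:
  β = 0.6100: g = -0.07085, g' = -0.7766 → β = 0.5188
  β = 0.5188: g = -0.00205, g' = -0.7393 → β = 0.5160
Converged at β = 0.5160.

β = 0.5160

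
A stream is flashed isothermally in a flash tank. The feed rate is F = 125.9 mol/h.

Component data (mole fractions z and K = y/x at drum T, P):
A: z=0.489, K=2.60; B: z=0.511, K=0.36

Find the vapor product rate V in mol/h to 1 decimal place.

Rachford–Rice: g(ψ) = Σ zᵢ(Kᵢ−1)/(1+ψ(Kᵢ−1)) = 0.
g(0) = ΣzᵢKᵢ − 1 = 0.455 and g(1) = 1 − Σzᵢ/Kᵢ = -0.608, so a root lies in (0, 1).
Binary case is linear: z₁(K₁−1)(1+ψ(K₂−1)) + z₂(K₂−1)(1+ψ(K₁−1)) = 0
⇒ ψ = [z₁(K₁−1)+z₂(K₂−1)] / [−(K₁−1)(K₂−1)] = 0.4554/1.0240 = 0.445
Then V = ψ·F = 0.4447·125.9 = 56.0 mol/h and L = F − V = 69.9 mol/h.

V = 56.0 mol/h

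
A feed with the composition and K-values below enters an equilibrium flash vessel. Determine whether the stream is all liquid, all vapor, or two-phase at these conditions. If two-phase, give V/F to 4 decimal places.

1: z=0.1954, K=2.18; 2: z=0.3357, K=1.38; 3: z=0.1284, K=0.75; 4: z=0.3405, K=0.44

two-phase, V/F = 0.3598

ΣzᵢKᵢ = 1.1354; Σzᵢ/Kᵢ = 1.2780.
Both exceed 1, so a two-phase solution exists.
Rachford–Rice: g(ψ) = Σ zᵢ(Kᵢ−1)/(1+ψ(Kᵢ−1)) = 0.
Newton iteration, ψ⁰ = 0.5:
  ψ = 0.5000: g = -0.04931, g' = -0.3583 → ψ = 0.3624
  ψ = 0.3624: g = -0.00089, g' = -0.3487 → ψ = 0.3598
Converged at ψ = 0.3598.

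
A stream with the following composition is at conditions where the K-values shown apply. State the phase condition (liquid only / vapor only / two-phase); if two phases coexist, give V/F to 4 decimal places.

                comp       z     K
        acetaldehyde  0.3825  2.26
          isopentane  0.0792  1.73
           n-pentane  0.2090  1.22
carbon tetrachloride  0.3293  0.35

ΣzᵢKᵢ = 1.3717; Σzᵢ/Kᵢ = 1.3272.
Both exceed 1, so a two-phase solution exists.
Material balance + equilibrium reduce to Σ zᵢ(Kᵢ−1)/(1+ψ(Kᵢ−1)) = 0.
Newton–Raphson from ψ = 0.38:
  ψ = 0.3800: g = 0.12934, g' = -0.5575 → ψ = 0.6120
  ψ = 0.6120: g = -0.00283, g' = -0.6053 → ψ = 0.6073
Converged at ψ = 0.6073.

two-phase, V/F = 0.6073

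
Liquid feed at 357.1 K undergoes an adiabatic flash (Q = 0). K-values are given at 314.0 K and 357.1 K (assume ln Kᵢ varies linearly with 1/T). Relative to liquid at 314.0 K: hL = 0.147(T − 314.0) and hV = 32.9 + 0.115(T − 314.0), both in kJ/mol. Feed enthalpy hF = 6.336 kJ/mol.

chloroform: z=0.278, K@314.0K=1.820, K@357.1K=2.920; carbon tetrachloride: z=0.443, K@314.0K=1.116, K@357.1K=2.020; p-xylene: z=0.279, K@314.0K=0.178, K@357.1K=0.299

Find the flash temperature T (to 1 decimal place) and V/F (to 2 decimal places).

T = 315.7 K, V/F = 0.19

Adiabatic flash: solve Rachford–Rice at each trial T, then check hF = ψ·hV(T) + (1−ψ)·hL(T).
  T = 314.0 K: K = (1.820, 1.116, 0.178), RR gives ψ = 0.130, H_out = 4.264 kJ/mol
  T = 357.1 K: K = (2.920, 2.020, 0.299), RR gives ψ = 0.814, H_out = 31.983 kJ/mol
  T = 335.6 K: K = (2.342, 1.531, 0.235), RR gives ψ = 0.588, H_out = 22.100 kJ/mol
  T = 324.8 K: K = (2.073, 1.314, 0.205), RR gives ψ = 0.413, H_out = 15.027 kJ/mol
  T = 319.4 K: K = (1.945, 1.213, 0.191), RR gives ψ = 0.290, H_out = 10.298 kJ/mol
  T = 316.7 K: K = (1.882, 1.164, 0.185), RR gives ψ = 0.216, H_out = 7.475 kJ/mol
  T = 315.4 K: K = (1.852, 1.141, 0.181), RR gives ψ = 0.176, H_out = 5.982 kJ/mol
Linear interpolation between T = 315.4 (H_out = 5.982) and T = 316.7 (H_out = 7.475) on hF = 6.336 gives T ≈ 315.7 K, at which ψ = 0.19.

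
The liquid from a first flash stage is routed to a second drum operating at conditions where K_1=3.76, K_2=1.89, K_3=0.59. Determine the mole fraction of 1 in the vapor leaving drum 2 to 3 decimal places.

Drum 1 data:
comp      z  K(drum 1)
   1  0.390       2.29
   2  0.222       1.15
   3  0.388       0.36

y_1 (drum 2) = 0.296

Drum 1:
Let ψ₁ = V/F and solve Σ zᵢ(Kᵢ−1)/(1+ψ₁(Kᵢ−1)) = 0.
g(0) = ΣzᵢKᵢ − 1 = 0.288 and g(1) = 1 − Σzᵢ/Kᵢ = -0.441, so a root lies in (0, 1).
Newton iteration, ψ₁⁰ = 0.5:
  ψ₁ = 0.500: g = -0.0284, g' = -0.588 → ψ₁ = 0.452
  ψ₁ = 0.452: g = -0.0003, g' = -0.578 → ψ₁ = 0.451
Converged at ψ₁ = 0.451.
Drum-1 compositions:
  1: x = 0.246, y = 0.564
  2: x = 0.208, y = 0.239
  3: x = 0.546, y = 0.196
Drum-2 feed = drum-1 liquid: z₂ = (0.2465, 0.2079, 0.5456).
Drum 2:
Let ψ₂ = V/F and solve Σ zᵢ(Kᵢ−1)/(1+ψ₂(Kᵢ−1)) = 0.
Feasibility: ΣzᵢKᵢ = 1.642, Σzᵢ/Kᵢ = 1.100 — both > 1, two phases present.
Newton–Raphson from ψ₂ = 0.44:
  ψ₂ = 0.440: g = 0.1673, g' = -0.605 → ψ₂ = 0.717
  ψ₂ = 0.717: g = 0.0246, g' = -0.457 → ψ₂ = 0.771
Converged at ψ₂ = 0.771.
  1: x = 0.079, y = 0.296
  2: x = 0.123, y = 0.233
  3: x = 0.798, y = 0.471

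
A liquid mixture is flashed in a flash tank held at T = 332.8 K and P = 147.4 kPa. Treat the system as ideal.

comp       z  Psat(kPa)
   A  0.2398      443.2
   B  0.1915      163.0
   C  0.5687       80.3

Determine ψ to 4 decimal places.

ψ = 0.3387

Raoult's law: Kᵢ = Pᵢˢᵃᵗ/P = Pᵢˢᵃᵗ/147.4.
  K_A = 443.2/147.4 = 3.006784, K_B = 163.0/147.4 = 1.105834, K_C = 80.3/147.4 = 0.544776
Newton iteration, ψ⁰ = 0.5:
  ψ = 0.5000: g = -0.07572, g' = -0.4401 → ψ = 0.3279
  ψ = 0.3279: g = 0.00550, g' = -0.5161 → ψ = 0.3386
  ψ = 0.3386: g = 0.00004, g' = -0.5091 → ψ = 0.3387
Converged at ψ = 0.3387.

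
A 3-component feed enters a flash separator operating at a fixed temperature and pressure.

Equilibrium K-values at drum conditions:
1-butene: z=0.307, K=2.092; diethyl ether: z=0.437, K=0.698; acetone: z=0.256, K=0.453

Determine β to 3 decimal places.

Material balance + equilibrium reduce to Σ zᵢ(Kᵢ−1)/(1+β(Kᵢ−1)) = 0.
Check two-phase: ΣzᵢKᵢ = 1.063 > 1 and Σzᵢ/Kᵢ = 1.338 > 1, so g(0) = 0.063 > 0 and g(1) = -0.338 < 0.
Iterate (Newton) starting at β = 0.5:
  β = 0.500: g = -0.1313, g' = -0.354 → β = 0.129
  β = 0.129: g = 0.0061, g' = -0.413 → β = 0.143
Converged at β = 0.143.

β = 0.143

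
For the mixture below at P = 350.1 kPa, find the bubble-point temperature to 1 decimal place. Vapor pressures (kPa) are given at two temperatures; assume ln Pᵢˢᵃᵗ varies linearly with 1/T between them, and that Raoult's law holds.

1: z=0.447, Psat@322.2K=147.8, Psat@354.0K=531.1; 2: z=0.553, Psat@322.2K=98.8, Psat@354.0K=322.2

T = 349.2 K

Bubble-point temperature: ΣzᵢPᵢˢᵃᵗ(T) = P. Interpolate ln Pᵢˢᵃᵗ = aᵢ + bᵢ/T.
  T = 322.2 K: ΣzᵢPᵢˢᵃᵗ = 120.70 kPa
  T = 354.0 K: ΣzᵢPᵢˢᵃᵗ = 415.58 kPa
  T = 338.1 K: ΣzᵢPᵢˢᵃᵗ = 230.51 kPa
  T = 346.1 K: ΣzᵢPᵢˢᵃᵗ = 312.17 kPa
  T = 350.1 K: ΣzᵢPᵢˢᵃᵗ = 361.41 kPa
  T = 348.1 K: ΣzᵢPᵢˢᵃᵗ = 336.03 kPa
Interpolating between 348.1 K and 350.1 K gives T ≈ 349.2 K.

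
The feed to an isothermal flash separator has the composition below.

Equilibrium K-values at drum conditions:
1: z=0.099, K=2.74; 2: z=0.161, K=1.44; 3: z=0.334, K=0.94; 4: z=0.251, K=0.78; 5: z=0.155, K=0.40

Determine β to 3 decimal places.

Let β = V/F and solve Σ zᵢ(Kᵢ−1)/(1+β(Kᵢ−1)) = 0.
Check two-phase: ΣzᵢKᵢ = 1.075 > 1 and Σzᵢ/Kᵢ = 1.213 > 1, so g(0) = 0.075 > 0 and g(1) = -0.213 < 0.
Newton iteration, β⁰ = 0.5:
  β = 0.500: g = -0.0654, g' = -0.237 → β = 0.224
  β = 0.224: g = 0.0025, g' = -0.270 → β = 0.234
Converged at β = 0.234.

β = 0.234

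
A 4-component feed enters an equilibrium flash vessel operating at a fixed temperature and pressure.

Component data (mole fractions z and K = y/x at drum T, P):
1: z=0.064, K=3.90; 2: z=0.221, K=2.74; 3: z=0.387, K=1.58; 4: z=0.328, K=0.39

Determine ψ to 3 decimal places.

ψ = 0.769

Let ψ = V/F and solve Σ zᵢ(Kᵢ−1)/(1+ψ(Kᵢ−1)) = 0.
Check two-phase: ΣzᵢKᵢ = 1.595 > 1 and Σzᵢ/Kᵢ = 1.183 > 1, so g(0) = 0.595 > 0 and g(1) = -0.183 < 0.
Iterate (Newton) starting at ψ = 0.5:
  ψ = 0.500: g = 0.1675, g' = -0.612 → ψ = 0.774
  ψ = 0.774: g = -0.0029, g' = -0.672 → ψ = 0.769
Converged at ψ = 0.769.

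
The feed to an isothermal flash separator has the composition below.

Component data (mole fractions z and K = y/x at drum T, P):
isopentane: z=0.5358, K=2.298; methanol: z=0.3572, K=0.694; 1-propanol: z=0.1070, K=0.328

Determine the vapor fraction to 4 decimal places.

ψ = 0.8784

Material balance + equilibrium reduce to Σ zᵢ(Kᵢ−1)/(1+ψ(Kᵢ−1)) = 0.
Feasibility: ΣzᵢKᵢ = 1.5143, Σzᵢ/Kᵢ = 1.0741 — both > 1, two phases present.
Newton iteration, ψ⁰ = 0.5:
  ψ = 0.5000: g = 0.18441, g' = -0.4882 → ψ = 0.8777
  ψ = 0.8777: g = 0.00034, g' = -0.5470 → ψ = 0.8784
Converged at ψ = 0.8784.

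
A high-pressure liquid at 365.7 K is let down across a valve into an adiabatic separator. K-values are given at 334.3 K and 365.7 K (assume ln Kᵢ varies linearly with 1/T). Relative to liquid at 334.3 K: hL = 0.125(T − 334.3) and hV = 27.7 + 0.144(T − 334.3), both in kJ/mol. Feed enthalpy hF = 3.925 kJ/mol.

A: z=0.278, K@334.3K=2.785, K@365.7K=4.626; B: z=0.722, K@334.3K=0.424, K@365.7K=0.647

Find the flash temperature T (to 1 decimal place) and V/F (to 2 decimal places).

Adiabatic flash: solve Rachford–Rice at each trial T, then check hF = ψ·hV(T) + (1−ψ)·hL(T).
  T = 334.3 K: K = (2.785, 0.424), RR gives ψ = 0.078, H_out = 2.165 kJ/mol
  T = 365.7 K: K = (4.626, 0.647), RR gives ψ = 0.588, H_out = 20.575 kJ/mol
  T = 350.0 K: K = (3.630, 0.529), RR gives ψ = 0.315, H_out = 10.794 kJ/mol
  T = 342.1 K: K = (3.187, 0.474), RR gives ψ = 0.199, H_out = 6.508 kJ/mol
  T = 338.2 K: K = (2.981, 0.449), RR gives ψ = 0.140, H_out = 4.374 kJ/mol
  T = 336.2 K: K = (2.880, 0.436), RR gives ψ = 0.109, H_out = 3.254 kJ/mol
Linear interpolation between T = 336.2 (H_out = 3.254) and T = 338.2 (H_out = 4.374) on hF = 3.925 gives T ≈ 337.4 K, at which ψ = 0.13.

T = 337.4 K, V/F = 0.13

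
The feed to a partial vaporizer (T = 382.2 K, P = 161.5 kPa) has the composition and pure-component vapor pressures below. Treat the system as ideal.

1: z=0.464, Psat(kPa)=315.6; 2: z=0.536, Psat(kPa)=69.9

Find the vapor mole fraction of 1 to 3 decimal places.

Raoult's law: Kᵢ = Pᵢˢᵃᵗ/P = Pᵢˢᵃᵗ/161.5.
  K_1 = 315.6/161.5 = 1.95418, K_2 = 69.9/161.5 = 0.43282
Material balance + equilibrium reduce to Σ zᵢ(Kᵢ−1)/(1+V/F(Kᵢ−1)) = 0.
Check two-phase: ΣzᵢKᵢ = 1.139 > 1 and Σzᵢ/Kᵢ = 1.476 > 1, so g(0) = 0.139 > 0 and g(1) = -0.476 < 0.
Binary case is linear: z₁(K₁−1)(1+V/F(K₂−1)) + z₂(K₂−1)(1+V/F(K₁−1)) = 0
⇒ V/F = [z₁(K₁−1)+z₂(K₂−1)] / [−(K₁−1)(K₂−1)] = 0.1387/0.5412 = 0.256
Compositions from xᵢ = zᵢ/(1+V/F(Kᵢ−1)), yᵢ = Kᵢxᵢ:
  1: x = 0.373, y = 0.729
  2: x = 0.627, y = 0.271

y_1 = 0.729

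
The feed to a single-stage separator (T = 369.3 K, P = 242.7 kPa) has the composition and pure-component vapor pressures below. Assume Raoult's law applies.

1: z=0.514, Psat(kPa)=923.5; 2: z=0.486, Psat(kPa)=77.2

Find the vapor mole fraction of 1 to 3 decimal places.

y_1 = 0.744

Raoult's law: Kᵢ = Pᵢˢᵃᵗ/P = Pᵢˢᵃᵗ/242.7.
  K_1 = 923.5/242.7 = 3.80511, K_2 = 77.2/242.7 = 0.31809
Rachford–Rice: g(V/F) = Σ zᵢ(Kᵢ−1)/(1+V/F(Kᵢ−1)) = 0.
Feasibility: ΣzᵢKᵢ = 2.110, Σzᵢ/Kᵢ = 1.663 — both > 1, two phases present.
Binary case is linear: z₁(K₁−1)(1+V/F(K₂−1)) + z₂(K₂−1)(1+V/F(K₁−1)) = 0
⇒ V/F = [z₁(K₁−1)+z₂(K₂−1)] / [−(K₁−1)(K₂−1)] = 1.1104/1.9128 = 0.581
Compositions from xᵢ = zᵢ/(1+V/F(Kᵢ−1)), yᵢ = Kᵢxᵢ:
  1: x = 0.196, y = 0.744
  2: x = 0.804, y = 0.256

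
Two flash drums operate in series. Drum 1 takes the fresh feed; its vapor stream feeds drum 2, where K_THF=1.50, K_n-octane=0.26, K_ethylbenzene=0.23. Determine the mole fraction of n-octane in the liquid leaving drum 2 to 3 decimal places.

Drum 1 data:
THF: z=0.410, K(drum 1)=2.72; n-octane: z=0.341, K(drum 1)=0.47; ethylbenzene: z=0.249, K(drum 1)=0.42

Drum 1:
Material balance + equilibrium reduce to Σ zᵢ(Kᵢ−1)/(1+ψ₁(Kᵢ−1)) = 0.
Check two-phase: ΣzᵢKᵢ = 1.380 > 1 and Σzᵢ/Kᵢ = 1.469 > 1, so g(0) = 0.380 > 0 and g(1) = -0.469 < 0.
Newton–Raphson from ψ₁ = 0.5:
  ψ₁ = 0.500: g = -0.0702, g' = -0.694 → ψ₁ = 0.399
  ψ₁ = 0.399: g = 0.0012, g' = -0.722 → ψ₁ = 0.401
Converged at ψ₁ = 0.401.
Drum-1 compositions:
  THF: x = 0.243, y = 0.660
  n-octane: x = 0.433, y = 0.203
  ethylbenzene: x = 0.324, y = 0.136
Drum-2 feed = drum-1 vapor: z₂ = (0.6603, 0.2035, 0.1362).
Drum 2:
Material balance + equilibrium reduce to Σ zᵢ(Kᵢ−1)/(1+ψ₂(Kᵢ−1)) = 0.
g(0) = ΣzᵢKᵢ − 1 = 0.075 and g(1) = 1 − Σzᵢ/Kᵢ = -0.815, so a root lies in (0, 1).
Iterate (Newton) starting at ψ₂ = 0.48:
  ψ₂ = 0.480: g = -0.1336, g' = -0.579 → ψ₂ = 0.249
  ψ₂ = 0.249: g = -0.0208, g' = -0.422 → ψ₂ = 0.200
  ψ₂ = 0.200: g = -0.0005, g' = -0.403 → ψ₂ = 0.199
Converged at ψ₂ = 0.199.
  THF: x = 0.601, y = 0.901
  n-octane: x = 0.239, y = 0.062
  ethylbenzene: x = 0.161, y = 0.037

x_n-octane (drum 2) = 0.239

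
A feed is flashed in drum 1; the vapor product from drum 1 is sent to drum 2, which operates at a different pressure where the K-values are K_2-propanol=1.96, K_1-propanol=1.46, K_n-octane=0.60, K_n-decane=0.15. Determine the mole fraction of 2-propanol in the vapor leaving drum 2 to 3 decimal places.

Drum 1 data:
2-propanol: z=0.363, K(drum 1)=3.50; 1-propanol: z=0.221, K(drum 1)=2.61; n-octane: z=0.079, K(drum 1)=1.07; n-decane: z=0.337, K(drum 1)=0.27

y_2-propanol (drum 2) = 0.569

Drum 1:
Let ψ₁ = V/F and solve Σ zᵢ(Kᵢ−1)/(1+ψ₁(Kᵢ−1)) = 0.
Check two-phase: ΣzᵢKᵢ = 2.023 > 1 and Σzᵢ/Kᵢ = 1.510 > 1, so g(0) = 1.023 > 0 and g(1) = -0.510 < 0.
Iterate (Newton) starting at ψ₁ = 0.5:
  ψ₁ = 0.500: g = 0.2184, g' = -1.070 → ψ₁ = 0.704
  ψ₁ = 0.704: g = -0.0054, g' = -1.184 → ψ₁ = 0.700
Converged at ψ₁ = 0.700.
Drum-1 compositions:
  2-propanol: x = 0.132, y = 0.462
  1-propanol: x = 0.104, y = 0.271
  n-octane: x = 0.075, y = 0.081
  n-decane: x = 0.689, y = 0.186
Drum-2 feed = drum-1 vapor: z₂ = (0.4622, 0.2713, 0.0806, 0.1859).
Drum 2:
Let ψ₂ = V/F and solve Σ zᵢ(Kᵢ−1)/(1+ψ₂(Kᵢ−1)) = 0.
Check two-phase: ΣzᵢKᵢ = 1.378 > 1 and Σzᵢ/Kᵢ = 1.796 > 1, so g(0) = 0.378 > 0 and g(1) = -0.796 < 0.
Newton iteration, ψ₂⁰ = 0.45:
  ψ₂ = 0.450: g = 0.1180, g' = -0.619 → ψ₂ = 0.641
  ψ₂ = 0.641: g = -0.0193, g' = -0.869 → ψ₂ = 0.618
Converged at ψ₂ = 0.618.
  2-propanol: x = 0.290, y = 0.569
  1-propanol: x = 0.211, y = 0.308
  n-octane: x = 0.107, y = 0.064
  n-decane: x = 0.392, y = 0.059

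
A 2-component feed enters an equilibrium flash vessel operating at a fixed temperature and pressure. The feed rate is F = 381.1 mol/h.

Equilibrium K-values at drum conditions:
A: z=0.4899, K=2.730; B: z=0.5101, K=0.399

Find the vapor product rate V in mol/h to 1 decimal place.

V = 198.3 mol/h

Let β = V/F and solve Σ zᵢ(Kᵢ−1)/(1+β(Kᵢ−1)) = 0.
Feasibility: ΣzᵢKᵢ = 1.5410, Σzᵢ/Kᵢ = 1.4579 — both > 1, two phases present.
Newton iteration, β⁰ = 0.42:
  β = 0.4200: g = 0.08078, g' = -0.8215 → β = 0.5183
  β = 0.5183: g = 0.00155, g' = -0.7963 → β = 0.5203
Converged at β = 0.5203.
Then V = β·F = 0.5203·381.1 = 198.3 mol/h and L = F − V = 182.8 mol/h.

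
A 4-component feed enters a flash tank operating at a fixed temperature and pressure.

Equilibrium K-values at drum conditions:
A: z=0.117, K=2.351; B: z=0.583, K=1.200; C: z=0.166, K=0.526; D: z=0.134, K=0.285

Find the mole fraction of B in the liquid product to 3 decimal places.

x_B = 0.547

Material balance + equilibrium reduce to Σ zᵢ(Kᵢ−1)/(1+V/F(Kᵢ−1)) = 0.
g(0) = ΣzᵢKᵢ − 1 = 0.100 and g(1) = 1 − Σzᵢ/Kᵢ = -0.321, so a root lies in (0, 1).
Newton–Raphson from V/F = 0.5:
  V/F = 0.500: g = -0.0519, g' = -0.325 → V/F = 0.340
  V/F = 0.340: g = -0.0030, g' = -0.293 → V/F = 0.330
Converged at V/F = 0.330.
Compositions from xᵢ = zᵢ/(1+V/F(Kᵢ−1)), yᵢ = Kᵢxᵢ:
  A: x = 0.081, y = 0.190
  B: x = 0.547, y = 0.656
  C: x = 0.197, y = 0.104
  D: x = 0.175, y = 0.050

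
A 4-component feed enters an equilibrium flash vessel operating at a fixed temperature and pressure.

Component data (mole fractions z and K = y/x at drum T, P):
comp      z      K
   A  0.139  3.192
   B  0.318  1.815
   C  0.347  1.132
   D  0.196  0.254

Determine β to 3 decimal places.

β = 0.731

Material balance + equilibrium reduce to Σ zᵢ(Kᵢ−1)/(1+β(Kᵢ−1)) = 0.
Check two-phase: ΣzᵢKᵢ = 1.463 > 1 and Σzᵢ/Kᵢ = 1.297 > 1, so g(0) = 0.463 > 0 and g(1) = -0.297 < 0.
Iterate (Newton) starting at β = 0.33:
  β = 0.330: g = 0.2310, g' = -0.554 → β = 0.747
  β = 0.747: g = -0.0121, g' = -0.739 → β = 0.731
Converged at β = 0.731.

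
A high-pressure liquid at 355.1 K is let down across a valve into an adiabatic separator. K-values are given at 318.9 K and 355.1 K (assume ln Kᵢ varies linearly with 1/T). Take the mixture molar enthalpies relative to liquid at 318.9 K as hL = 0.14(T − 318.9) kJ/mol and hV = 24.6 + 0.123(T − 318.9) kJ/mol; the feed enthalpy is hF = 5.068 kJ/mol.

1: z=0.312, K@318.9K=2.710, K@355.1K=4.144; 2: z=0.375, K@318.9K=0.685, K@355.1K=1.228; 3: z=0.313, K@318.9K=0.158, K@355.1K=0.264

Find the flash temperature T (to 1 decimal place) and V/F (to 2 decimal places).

T = 321.8 K, V/F = 0.19

Adiabatic flash: solve Rachford–Rice at each trial T, then check hF = ψ·hV(T) + (1−ψ)·hL(T).
  T = 318.9 K: K = (2.710, 0.685, 0.158), RR gives ψ = 0.149, H_out = 3.662 kJ/mol
  T = 355.1 K: K = (4.144, 1.228, 0.264), RR gives ψ = 0.603, H_out = 19.523 kJ/mol
  T = 337.0 K: K = (3.390, 0.932, 0.207), RR gives ψ = 0.390, H_out = 12.016 kJ/mol
  T = 327.9 K: K = (3.038, 0.802, 0.181), RR gives ψ = 0.273, H_out = 7.933 kJ/mol
  T = 323.4 K: K = (2.872, 0.742, 0.169), RR gives ψ = 0.212, H_out = 5.833 kJ/mol
  T = 321.1 K: K = (2.788, 0.712, 0.164), RR gives ψ = 0.180, H_out = 4.734 kJ/mol
Linear interpolation between T = 321.1 (H_out = 4.734) and T = 323.4 (H_out = 5.833) on hF = 5.068 gives T ≈ 321.8 K, at which ψ = 0.19.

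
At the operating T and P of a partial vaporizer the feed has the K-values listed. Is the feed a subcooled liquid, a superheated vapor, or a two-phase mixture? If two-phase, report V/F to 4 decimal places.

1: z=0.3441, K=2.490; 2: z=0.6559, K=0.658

ΣzᵢKᵢ = 1.2884; Σzᵢ/Kᵢ = 1.1350.
Both exceed 1, so a two-phase solution exists.
Let ψ = V/F and solve Σ zᵢ(Kᵢ−1)/(1+ψ(Kᵢ−1)) = 0.
Binary case is linear: z₁(K₁−1)(1+ψ(K₂−1)) + z₂(K₂−1)(1+ψ(K₁−1)) = 0
⇒ ψ = [z₁(K₁−1)+z₂(K₂−1)] / [−(K₁−1)(K₂−1)] = 0.28839/0.50958 = 0.5659

two-phase, V/F = 0.5659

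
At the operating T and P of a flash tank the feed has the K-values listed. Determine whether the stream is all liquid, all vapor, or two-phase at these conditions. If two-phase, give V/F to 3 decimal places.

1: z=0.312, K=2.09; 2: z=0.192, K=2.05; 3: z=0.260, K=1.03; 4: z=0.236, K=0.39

two-phase, V/F = 0.834

ΣzᵢKᵢ = 1.406; Σzᵢ/Kᵢ = 1.100.
Both exceed 1, so a two-phase solution exists.
Rachford–Rice: g(ψ) = Σ zᵢ(Kᵢ−1)/(1+ψ(Kᵢ−1)) = 0.
Iterate (Newton) starting at ψ = 0.5:
  ψ = 0.500: g = 0.1529, g' = -0.428 → ψ = 0.857
  ψ = 0.857: g = -0.0120, g' = -0.543 → ψ = 0.835
  ψ = 0.835: g = -0.0002, g' = -0.526 → ψ = 0.834
Converged at ψ = 0.834.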